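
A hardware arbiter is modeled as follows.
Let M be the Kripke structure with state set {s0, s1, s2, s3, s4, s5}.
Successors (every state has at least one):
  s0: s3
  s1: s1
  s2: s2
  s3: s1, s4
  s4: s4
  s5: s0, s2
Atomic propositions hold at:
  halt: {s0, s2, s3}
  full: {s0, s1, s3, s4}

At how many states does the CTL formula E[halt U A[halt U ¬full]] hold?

2

Sat(¬full) = {s2, s5}
A[halt U ¬full]: least fixpoint, start Z0 = Sat(¬full) = {s2, s5}, add states in Sat(halt) with every successor in Z. Already a fixed point.
Sat(A[halt U ¬full]) = {s2, s5}
E[halt U A[halt U ¬full]]: least fixpoint, start Z0 = Sat(A[halt U ¬full]) = {s2, s5}, add states in Sat(halt) with some successor in Z. Already a fixed point.
Sat(E[halt U A[halt U ¬full]]) = {s2, s5}
|Sat(E[halt U A[halt U ¬full]])| = |{s2, s5}| = 2.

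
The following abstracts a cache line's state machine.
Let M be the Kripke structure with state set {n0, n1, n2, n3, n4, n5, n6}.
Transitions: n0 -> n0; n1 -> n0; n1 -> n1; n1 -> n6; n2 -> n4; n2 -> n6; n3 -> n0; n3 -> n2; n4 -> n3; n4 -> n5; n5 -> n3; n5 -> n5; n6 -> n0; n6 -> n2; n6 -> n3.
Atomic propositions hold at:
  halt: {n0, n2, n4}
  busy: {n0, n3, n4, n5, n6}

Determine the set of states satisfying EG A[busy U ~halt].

Sat(~halt) = {n1, n3, n5, n6}
A[busy U ~halt]: least fixpoint, start Z0 = Sat(~halt) = {n1, n3, n5, n6}, add states in Sat(busy) with every successor in Z. Z1 = {n1, n3, n4, n5, n6}; fixed.
Sat(A[busy U ~halt]) = {n1, n3, n4, n5, n6}
EG A[busy U ~halt]: greatest fixpoint, start Z0 = {n1, n3, n4, n5, n6}, keep only states in Sat with some successor in Z. Z1 = {n1, n4, n5, n6}; Z2 = {n1, n4, n5}; fixed.
Sat(EG A[busy U ~halt]) = {n1, n4, n5}

{n1, n4, n5}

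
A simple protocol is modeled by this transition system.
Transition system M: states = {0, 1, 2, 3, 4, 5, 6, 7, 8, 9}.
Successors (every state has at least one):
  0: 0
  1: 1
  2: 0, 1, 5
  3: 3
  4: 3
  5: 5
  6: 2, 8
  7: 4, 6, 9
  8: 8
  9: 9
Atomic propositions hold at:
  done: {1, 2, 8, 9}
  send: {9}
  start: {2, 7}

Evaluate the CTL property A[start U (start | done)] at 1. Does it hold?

Yes

Sat(start | done) = {1, 2, 7, 8, 9}
A[start U (start | done)]: least fixpoint, start Z0 = Sat((start | done)) = {1, 2, 7, 8, 9}, add states in Sat(start) with every successor in Z. Already a fixed point.
Sat(A[start U (start | done)]) = {1, 2, 7, 8, 9}
1 ∈ Sat(A[start U (start | done)]) = {1, 2, 7, 8, 9}, so the formula holds at 1.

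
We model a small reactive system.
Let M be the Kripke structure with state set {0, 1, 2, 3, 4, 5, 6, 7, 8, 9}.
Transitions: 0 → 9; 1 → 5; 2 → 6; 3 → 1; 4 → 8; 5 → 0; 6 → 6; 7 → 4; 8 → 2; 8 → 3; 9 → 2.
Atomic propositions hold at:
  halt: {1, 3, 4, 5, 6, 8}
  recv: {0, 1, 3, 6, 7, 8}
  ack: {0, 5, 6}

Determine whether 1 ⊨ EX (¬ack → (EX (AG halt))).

Yes

Sat(¬ack) = {1, 2, 3, 4, 7, 8, 9}
AG halt: greatest fixpoint, start Z0 = {1, 3, 4, 5, 6, 8}, keep only states in Sat with every successor in Z. Z1 = {1, 3, 4, 6}; Z2 = {3, 6}; Z3 = {6}; fixed.
Sat(AG halt) = {6}
Sat(EX (AG halt)) = {s : some successor in {6}} = {2, 6}
Sat(¬ack → (EX (AG halt))) = {0, 2, 5, 6}
Sat(EX (¬ack → (EX (AG halt)))) = {s : some successor in {0, 2, 5, 6}} = {1, 2, 5, 6, 8, 9}
1 ∈ Sat(EX (¬ack → (EX (AG halt)))) = {1, 2, 5, 6, 8, 9}, so the formula holds at 1.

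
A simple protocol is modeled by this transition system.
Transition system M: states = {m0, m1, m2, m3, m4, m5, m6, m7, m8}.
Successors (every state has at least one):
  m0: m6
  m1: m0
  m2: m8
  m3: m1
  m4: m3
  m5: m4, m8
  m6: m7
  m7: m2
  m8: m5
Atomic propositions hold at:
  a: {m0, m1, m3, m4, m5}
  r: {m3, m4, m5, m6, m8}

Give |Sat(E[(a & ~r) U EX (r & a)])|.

3

Sat(~r) = {m0, m1, m2, m7}
Sat(a & ~r) = {m0, m1}
Sat(r & a) = {m3, m4, m5}
Sat(EX (r & a)) = {s : some successor in {m3, m4, m5}} = {m4, m5, m8}
E[(a & ~r) U EX (r & a)]: least fixpoint, start Z0 = Sat(EX (r & a)) = {m4, m5, m8}, add states in Sat(a & ~r) with some successor in Z. Already a fixed point.
Sat(E[(a & ~r) U EX (r & a)]) = {m4, m5, m8}
|Sat(E[(a & ~r) U EX (r & a)])| = |{m4, m5, m8}| = 3.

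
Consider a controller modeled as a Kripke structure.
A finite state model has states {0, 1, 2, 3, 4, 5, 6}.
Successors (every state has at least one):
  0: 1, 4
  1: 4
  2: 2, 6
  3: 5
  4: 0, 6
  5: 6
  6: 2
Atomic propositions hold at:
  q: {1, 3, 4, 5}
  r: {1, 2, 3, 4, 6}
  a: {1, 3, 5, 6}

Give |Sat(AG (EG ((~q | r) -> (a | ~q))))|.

Sat(~q) = {0, 2, 6}
Sat(~q | r) = {0, 1, 2, 3, 4, 6}
Sat(a | ~q) = {0, 1, 2, 3, 5, 6}
Sat((~q | r) -> (a | ~q)) = {0, 1, 2, 3, 5, 6}
EG ((~q | r) -> (a | ~q)): greatest fixpoint, start Z0 = {0, 1, 2, 3, 5, 6}, keep only states in Sat with some successor in Z. Z1 = {0, 2, 3, 5, 6}; Z2 = {2, 3, 5, 6}; fixed.
Sat(EG ((~q | r) -> (a | ~q))) = {2, 3, 5, 6}
AG (EG ((~q | r) -> (a | ~q))): greatest fixpoint, start Z0 = {2, 3, 5, 6}, keep only states in Sat with every successor in Z. Already a fixed point.
Sat(AG (EG ((~q | r) -> (a | ~q)))) = {2, 3, 5, 6}
|Sat(AG (EG ((~q | r) -> (a | ~q))))| = |{2, 3, 5, 6}| = 4.

4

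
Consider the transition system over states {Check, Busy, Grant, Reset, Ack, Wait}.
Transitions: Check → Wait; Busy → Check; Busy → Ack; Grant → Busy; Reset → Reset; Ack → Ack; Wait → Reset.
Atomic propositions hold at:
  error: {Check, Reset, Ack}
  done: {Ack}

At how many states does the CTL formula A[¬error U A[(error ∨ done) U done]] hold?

1

Sat(¬error) = {Busy, Grant, Wait}
Sat(error ∨ done) = {Check, Reset, Ack}
A[(error ∨ done) U done]: least fixpoint, start Z0 = Sat(done) = {Ack}, add states in Sat(error ∨ done) with every successor in Z. Already a fixed point.
Sat(A[(error ∨ done) U done]) = {Ack}
A[¬error U A[(error ∨ done) U done]]: least fixpoint, start Z0 = Sat(A[(error ∨ done) U done]) = {Ack}, add states in Sat(¬error) with every successor in Z. Already a fixed point.
Sat(A[¬error U A[(error ∨ done) U done]]) = {Ack}
|Sat(A[¬error U A[(error ∨ done) U done]])| = |{Ack}| = 1.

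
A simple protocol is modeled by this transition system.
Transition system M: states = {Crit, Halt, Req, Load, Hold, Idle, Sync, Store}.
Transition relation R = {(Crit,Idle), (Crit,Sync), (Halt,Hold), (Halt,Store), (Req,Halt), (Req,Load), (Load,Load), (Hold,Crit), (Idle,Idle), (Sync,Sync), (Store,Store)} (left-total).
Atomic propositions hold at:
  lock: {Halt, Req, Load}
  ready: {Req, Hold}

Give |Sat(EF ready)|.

3

EF ready: least fixpoint, start Z0 = {Req, Hold}, add states with some successor in Z. Z1 = {Halt, Req, Hold}; fixed.
Sat(EF ready) = {Halt, Req, Hold}
|Sat(EF ready)| = |{Halt, Req, Hold}| = 3.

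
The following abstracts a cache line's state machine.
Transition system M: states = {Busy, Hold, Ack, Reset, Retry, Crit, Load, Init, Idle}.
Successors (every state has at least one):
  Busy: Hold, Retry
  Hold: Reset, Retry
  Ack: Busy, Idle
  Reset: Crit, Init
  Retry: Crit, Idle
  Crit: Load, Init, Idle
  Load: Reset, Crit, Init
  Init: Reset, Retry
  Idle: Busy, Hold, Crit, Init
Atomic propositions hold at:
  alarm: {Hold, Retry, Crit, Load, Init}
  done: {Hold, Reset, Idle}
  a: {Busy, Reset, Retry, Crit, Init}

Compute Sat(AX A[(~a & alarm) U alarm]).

{Busy, Reset}

Sat(~a) = {Hold, Ack, Load, Idle}
Sat(~a & alarm) = {Hold, Load}
A[(~a & alarm) U alarm]: least fixpoint, start Z0 = Sat(alarm) = {Hold, Retry, Crit, Load, Init}, add states in Sat(~a & alarm) with every successor in Z. Already a fixed point.
Sat(A[(~a & alarm) U alarm]) = {Hold, Retry, Crit, Load, Init}
Sat(AX A[(~a & alarm) U alarm]) = {s : every successor in {Hold, Retry, Crit, Load, Init}} = {Busy, Reset}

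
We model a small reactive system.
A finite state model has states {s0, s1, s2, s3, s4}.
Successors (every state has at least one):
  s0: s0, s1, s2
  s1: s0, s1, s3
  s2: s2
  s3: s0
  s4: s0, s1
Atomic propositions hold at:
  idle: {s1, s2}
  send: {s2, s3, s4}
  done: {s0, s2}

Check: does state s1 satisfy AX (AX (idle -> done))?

No

Sat(idle -> done) = {s0, s2, s3, s4}
Sat(AX (idle -> done)) = {s : every successor in {s0, s2, s3, s4}} = {s2, s3}
Sat(AX (AX (idle -> done))) = {s : every successor in {s2, s3}} = {s2}
s1 ∉ Sat(AX (AX (idle -> done))) = {s2}, so the formula does not hold at s1.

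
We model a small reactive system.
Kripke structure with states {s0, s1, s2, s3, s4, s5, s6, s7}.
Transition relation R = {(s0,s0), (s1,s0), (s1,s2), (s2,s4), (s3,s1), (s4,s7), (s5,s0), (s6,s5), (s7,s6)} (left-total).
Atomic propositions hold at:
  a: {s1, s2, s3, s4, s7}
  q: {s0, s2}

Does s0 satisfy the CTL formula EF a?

EF a: least fixpoint, start Z0 = {s1, s2, s3, s4, s7}, add states with some successor in Z. Already a fixed point.
Sat(EF a) = {s1, s2, s3, s4, s7}
s0 ∉ Sat(EF a) = {s1, s2, s3, s4, s7}, so the formula does not hold at s0.

No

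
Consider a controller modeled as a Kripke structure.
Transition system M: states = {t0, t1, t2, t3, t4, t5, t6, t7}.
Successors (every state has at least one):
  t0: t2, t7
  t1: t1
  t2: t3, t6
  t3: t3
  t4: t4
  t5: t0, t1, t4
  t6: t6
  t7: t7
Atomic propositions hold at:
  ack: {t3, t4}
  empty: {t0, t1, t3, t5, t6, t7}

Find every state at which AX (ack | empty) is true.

Sat(ack | empty) = {t0, t1, t3, t4, t5, t6, t7}
Sat(AX (ack | empty)) = {s : every successor in {t0, t1, t3, t4, t5, t6, t7}} = {t1, t2, t3, t4, t5, t6, t7}

{t1, t2, t3, t4, t5, t6, t7}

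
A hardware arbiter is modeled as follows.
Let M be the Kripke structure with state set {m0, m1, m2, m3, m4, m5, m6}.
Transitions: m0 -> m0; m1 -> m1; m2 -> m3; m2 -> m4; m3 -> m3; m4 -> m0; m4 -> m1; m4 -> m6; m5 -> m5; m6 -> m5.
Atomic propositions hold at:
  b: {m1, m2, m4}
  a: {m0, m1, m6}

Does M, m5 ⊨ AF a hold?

AF a: least fixpoint, start Z0 = {m0, m1, m6}, add states with every successor in Z. Z1 = {m0, m1, m4, m6}; fixed.
Sat(AF a) = {m0, m1, m4, m6}
m5 ∉ Sat(AF a) = {m0, m1, m4, m6}, so the formula does not hold at m5.

No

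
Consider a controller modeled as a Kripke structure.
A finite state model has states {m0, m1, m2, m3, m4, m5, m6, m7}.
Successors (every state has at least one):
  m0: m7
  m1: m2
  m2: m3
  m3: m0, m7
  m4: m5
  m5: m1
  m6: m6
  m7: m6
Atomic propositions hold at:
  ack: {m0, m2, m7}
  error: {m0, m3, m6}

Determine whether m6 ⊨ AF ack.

No

AF ack: least fixpoint, start Z0 = {m0, m2, m7}, add states with every successor in Z. Z1 = {m0, m1, m2, m3, m7}; Z2 = {m0, m1, m2, m3, m5, m7}; Z3 = {m0, m1, m2, m3, m4, m5, m7}; fixed.
Sat(AF ack) = {m0, m1, m2, m3, m4, m5, m7}
m6 ∉ Sat(AF ack) = {m0, m1, m2, m3, m4, m5, m7}, so the formula does not hold at m6.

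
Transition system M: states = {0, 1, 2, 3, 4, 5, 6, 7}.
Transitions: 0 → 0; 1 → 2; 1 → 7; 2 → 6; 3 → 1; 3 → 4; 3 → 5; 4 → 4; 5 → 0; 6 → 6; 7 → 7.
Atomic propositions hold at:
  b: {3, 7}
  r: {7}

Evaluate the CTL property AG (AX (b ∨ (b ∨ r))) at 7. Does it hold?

Yes

Sat(b ∨ r) = {3, 7}
Sat(b ∨ (b ∨ r)) = {3, 7}
Sat(AX (b ∨ (b ∨ r))) = {s : every successor in {3, 7}} = {7}
AG (AX (b ∨ (b ∨ r))): greatest fixpoint, start Z0 = {7}, keep only states in Sat with every successor in Z. Already a fixed point.
Sat(AG (AX (b ∨ (b ∨ r)))) = {7}
7 ∈ Sat(AG (AX (b ∨ (b ∨ r)))) = {7}, so the formula holds at 7.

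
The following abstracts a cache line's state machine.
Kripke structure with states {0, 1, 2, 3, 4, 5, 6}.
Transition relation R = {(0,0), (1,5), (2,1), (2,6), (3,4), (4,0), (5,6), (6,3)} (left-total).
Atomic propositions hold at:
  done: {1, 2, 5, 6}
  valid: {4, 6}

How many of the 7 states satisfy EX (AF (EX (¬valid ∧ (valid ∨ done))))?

1

Sat(¬valid) = {0, 1, 2, 3, 5}
Sat(valid ∨ done) = {1, 2, 4, 5, 6}
Sat(¬valid ∧ (valid ∨ done)) = {1, 2, 5}
Sat(EX (¬valid ∧ (valid ∨ done))) = {s : some successor in {1, 2, 5}} = {1, 2}
AF (EX (¬valid ∧ (valid ∨ done))): least fixpoint, start Z0 = {1, 2}, add states with every successor in Z. Already a fixed point.
Sat(AF (EX (¬valid ∧ (valid ∨ done)))) = {1, 2}
Sat(EX (AF (EX (¬valid ∧ (valid ∨ done))))) = {s : some successor in {1, 2}} = {2}
|Sat(EX (AF (EX (¬valid ∧ (valid ∨ done)))))| = |{2}| = 1.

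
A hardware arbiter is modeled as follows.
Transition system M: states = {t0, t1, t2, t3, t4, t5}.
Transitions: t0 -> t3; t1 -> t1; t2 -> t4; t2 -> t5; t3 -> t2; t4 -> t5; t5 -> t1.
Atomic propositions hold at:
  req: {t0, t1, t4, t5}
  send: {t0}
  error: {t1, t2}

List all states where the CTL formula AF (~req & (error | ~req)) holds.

Sat(~req) = {t2, t3}
Sat(error | ~req) = {t1, t2, t3}
Sat(~req & (error | ~req)) = {t2, t3}
AF (~req & (error | ~req)): least fixpoint, start Z0 = {t2, t3}, add states with every successor in Z. Z1 = {t0, t2, t3}; fixed.
Sat(AF (~req & (error | ~req))) = {t0, t2, t3}

{t0, t2, t3}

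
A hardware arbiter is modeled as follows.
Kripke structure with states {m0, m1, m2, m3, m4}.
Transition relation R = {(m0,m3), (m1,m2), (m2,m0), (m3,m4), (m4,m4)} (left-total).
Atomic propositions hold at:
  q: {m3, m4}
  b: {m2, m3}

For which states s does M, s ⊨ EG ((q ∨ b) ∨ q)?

Sat(q ∨ b) = {m2, m3, m4}
Sat((q ∨ b) ∨ q) = {m2, m3, m4}
EG ((q ∨ b) ∨ q): greatest fixpoint, start Z0 = {m2, m3, m4}, keep only states in Sat with some successor in Z. Z1 = {m3, m4}; fixed.
Sat(EG ((q ∨ b) ∨ q)) = {m3, m4}

{m3, m4}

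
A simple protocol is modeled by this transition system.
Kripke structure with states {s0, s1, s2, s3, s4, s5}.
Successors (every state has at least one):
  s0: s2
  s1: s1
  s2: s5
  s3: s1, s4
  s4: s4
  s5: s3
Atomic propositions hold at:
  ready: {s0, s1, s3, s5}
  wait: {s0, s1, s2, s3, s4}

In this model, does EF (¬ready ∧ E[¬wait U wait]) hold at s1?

Sat(¬ready) = {s2, s4}
Sat(¬wait) = {s5}
E[¬wait U wait]: least fixpoint, start Z0 = Sat(wait) = {s0, s1, s2, s3, s4}, add states in Sat(¬wait) with some successor in Z. Z1 = {s0, s1, s2, s3, s4, s5}; fixed.
Sat(E[¬wait U wait]) = {s0, s1, s2, s3, s4, s5}
Sat(¬ready ∧ E[¬wait U wait]) = {s2, s4}
EF (¬ready ∧ E[¬wait U wait]): least fixpoint, start Z0 = {s2, s4}, add states with some successor in Z. Z1 = {s0, s2, s3, s4}; Z2 = {s0, s2, s3, s4, s5}; fixed.
Sat(EF (¬ready ∧ E[¬wait U wait])) = {s0, s2, s3, s4, s5}
s1 ∉ Sat(EF (¬ready ∧ E[¬wait U wait])) = {s0, s2, s3, s4, s5}, so the formula does not hold at s1.

No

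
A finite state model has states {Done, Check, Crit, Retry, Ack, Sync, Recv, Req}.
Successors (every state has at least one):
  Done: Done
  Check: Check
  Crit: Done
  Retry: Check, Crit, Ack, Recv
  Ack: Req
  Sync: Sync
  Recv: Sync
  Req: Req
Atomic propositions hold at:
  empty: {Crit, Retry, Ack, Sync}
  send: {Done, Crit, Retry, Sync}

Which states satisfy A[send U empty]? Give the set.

{Crit, Retry, Ack, Sync}

A[send U empty]: least fixpoint, start Z0 = Sat(empty) = {Crit, Retry, Ack, Sync}, add states in Sat(send) with every successor in Z. Already a fixed point.
Sat(A[send U empty]) = {Crit, Retry, Ack, Sync}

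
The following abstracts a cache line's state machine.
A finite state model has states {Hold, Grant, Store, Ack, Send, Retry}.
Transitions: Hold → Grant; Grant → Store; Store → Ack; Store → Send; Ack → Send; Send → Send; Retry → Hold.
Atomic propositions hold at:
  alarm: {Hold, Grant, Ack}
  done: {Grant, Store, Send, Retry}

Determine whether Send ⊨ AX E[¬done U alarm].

No

Sat(¬done) = {Hold, Ack}
E[¬done U alarm]: least fixpoint, start Z0 = Sat(alarm) = {Hold, Grant, Ack}, add states in Sat(¬done) with some successor in Z. Already a fixed point.
Sat(E[¬done U alarm]) = {Hold, Grant, Ack}
Sat(AX E[¬done U alarm]) = {s : every successor in {Hold, Grant, Ack}} = {Hold, Retry}
Send ∉ Sat(AX E[¬done U alarm]) = {Hold, Retry}, so the formula does not hold at Send.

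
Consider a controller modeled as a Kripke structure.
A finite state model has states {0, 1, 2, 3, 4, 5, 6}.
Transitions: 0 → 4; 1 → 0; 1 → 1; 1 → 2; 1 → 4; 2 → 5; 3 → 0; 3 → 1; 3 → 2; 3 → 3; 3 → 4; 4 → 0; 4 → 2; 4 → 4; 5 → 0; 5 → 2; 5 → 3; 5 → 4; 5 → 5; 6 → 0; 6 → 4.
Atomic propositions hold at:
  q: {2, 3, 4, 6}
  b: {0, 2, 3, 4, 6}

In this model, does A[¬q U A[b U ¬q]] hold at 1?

Yes

Sat(¬q) = {0, 1, 5}
A[b U ¬q]: least fixpoint, start Z0 = Sat(¬q) = {0, 1, 5}, add states in Sat(b) with every successor in Z. Z1 = {0, 1, 2, 5}; fixed.
Sat(A[b U ¬q]) = {0, 1, 2, 5}
A[¬q U A[b U ¬q]]: least fixpoint, start Z0 = Sat(A[b U ¬q]) = {0, 1, 2, 5}, add states in Sat(¬q) with every successor in Z. Already a fixed point.
Sat(A[¬q U A[b U ¬q]]) = {0, 1, 2, 5}
1 ∈ Sat(A[¬q U A[b U ¬q]]) = {0, 1, 2, 5}, so the formula holds at 1.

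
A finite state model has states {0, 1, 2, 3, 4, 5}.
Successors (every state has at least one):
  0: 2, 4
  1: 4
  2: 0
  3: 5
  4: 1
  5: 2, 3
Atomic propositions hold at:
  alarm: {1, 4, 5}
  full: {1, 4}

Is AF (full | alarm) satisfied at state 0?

Sat(full | alarm) = {1, 4, 5}
AF (full | alarm): least fixpoint, start Z0 = {1, 4, 5}, add states with every successor in Z. Z1 = {1, 3, 4, 5}; fixed.
Sat(AF (full | alarm)) = {1, 3, 4, 5}
0 ∉ Sat(AF (full | alarm)) = {1, 3, 4, 5}, so the formula does not hold at 0.

No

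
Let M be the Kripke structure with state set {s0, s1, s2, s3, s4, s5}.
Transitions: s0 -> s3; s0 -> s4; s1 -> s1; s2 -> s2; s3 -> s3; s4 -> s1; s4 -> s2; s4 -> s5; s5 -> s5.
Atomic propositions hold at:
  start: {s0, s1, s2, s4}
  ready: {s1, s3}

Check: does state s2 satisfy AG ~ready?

Yes

Sat(~ready) = {s0, s2, s4, s5}
AG ~ready: greatest fixpoint, start Z0 = {s0, s2, s4, s5}, keep only states in Sat with every successor in Z. Z1 = {s2, s5}; fixed.
Sat(AG ~ready) = {s2, s5}
s2 ∈ Sat(AG ~ready) = {s2, s5}, so the formula holds at s2.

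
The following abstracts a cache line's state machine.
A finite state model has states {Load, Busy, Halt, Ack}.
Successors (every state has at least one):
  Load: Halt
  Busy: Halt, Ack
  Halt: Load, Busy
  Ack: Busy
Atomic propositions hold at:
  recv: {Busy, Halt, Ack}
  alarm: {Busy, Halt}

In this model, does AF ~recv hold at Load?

Sat(~recv) = {Load}
AF ~recv: least fixpoint, start Z0 = {Load}, add states with every successor in Z. Already a fixed point.
Sat(AF ~recv) = {Load}
Load ∈ Sat(AF ~recv) = {Load}, so the formula holds at Load.

Yes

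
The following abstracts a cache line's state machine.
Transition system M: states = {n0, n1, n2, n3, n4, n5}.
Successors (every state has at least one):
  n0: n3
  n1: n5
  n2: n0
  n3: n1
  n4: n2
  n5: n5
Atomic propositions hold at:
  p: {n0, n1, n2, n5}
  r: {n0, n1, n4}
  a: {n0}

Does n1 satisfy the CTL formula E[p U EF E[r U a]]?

No

E[r U a]: least fixpoint, start Z0 = Sat(a) = {n0}, add states in Sat(r) with some successor in Z. Already a fixed point.
Sat(E[r U a]) = {n0}
EF E[r U a]: least fixpoint, start Z0 = {n0}, add states with some successor in Z. Z1 = {n0, n2}; Z2 = {n0, n2, n4}; fixed.
Sat(EF E[r U a]) = {n0, n2, n4}
E[p U EF E[r U a]]: least fixpoint, start Z0 = Sat(EF E[r U a]) = {n0, n2, n4}, add states in Sat(p) with some successor in Z. Already a fixed point.
Sat(E[p U EF E[r U a]]) = {n0, n2, n4}
n1 ∉ Sat(E[p U EF E[r U a]]) = {n0, n2, n4}, so the formula does not hold at n1.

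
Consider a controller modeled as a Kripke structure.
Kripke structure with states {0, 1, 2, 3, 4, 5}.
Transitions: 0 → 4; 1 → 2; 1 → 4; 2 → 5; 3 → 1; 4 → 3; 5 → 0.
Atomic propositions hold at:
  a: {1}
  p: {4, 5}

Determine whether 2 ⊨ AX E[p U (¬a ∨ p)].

Yes

Sat(¬a) = {0, 2, 3, 4, 5}
Sat(¬a ∨ p) = {0, 2, 3, 4, 5}
E[p U (¬a ∨ p)]: least fixpoint, start Z0 = Sat((¬a ∨ p)) = {0, 2, 3, 4, 5}, add states in Sat(p) with some successor in Z. Already a fixed point.
Sat(E[p U (¬a ∨ p)]) = {0, 2, 3, 4, 5}
Sat(AX E[p U (¬a ∨ p)]) = {s : every successor in {0, 2, 3, 4, 5}} = {0, 1, 2, 4, 5}
2 ∈ Sat(AX E[p U (¬a ∨ p)]) = {0, 1, 2, 4, 5}, so the formula holds at 2.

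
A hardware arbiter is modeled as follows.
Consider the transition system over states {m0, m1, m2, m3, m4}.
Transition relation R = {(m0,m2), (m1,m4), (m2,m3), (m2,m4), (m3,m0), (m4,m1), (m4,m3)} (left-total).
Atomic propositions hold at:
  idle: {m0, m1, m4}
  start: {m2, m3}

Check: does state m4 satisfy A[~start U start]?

Sat(~start) = {m0, m1, m4}
A[~start U start]: least fixpoint, start Z0 = Sat(start) = {m2, m3}, add states in Sat(~start) with every successor in Z. Z1 = {m0, m2, m3}; fixed.
Sat(A[~start U start]) = {m0, m2, m3}
m4 ∉ Sat(A[~start U start]) = {m0, m2, m3}, so the formula does not hold at m4.

No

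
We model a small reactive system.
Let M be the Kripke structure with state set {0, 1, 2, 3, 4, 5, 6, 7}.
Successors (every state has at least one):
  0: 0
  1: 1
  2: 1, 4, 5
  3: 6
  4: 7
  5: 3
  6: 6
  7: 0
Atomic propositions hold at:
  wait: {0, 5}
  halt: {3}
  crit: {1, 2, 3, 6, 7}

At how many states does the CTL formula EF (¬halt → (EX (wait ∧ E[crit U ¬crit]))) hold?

Sat(¬halt) = {0, 1, 2, 4, 5, 6, 7}
Sat(¬crit) = {0, 4, 5}
E[crit U ¬crit]: least fixpoint, start Z0 = Sat(¬crit) = {0, 4, 5}, add states in Sat(crit) with some successor in Z. Z1 = {0, 2, 4, 5, 7}; fixed.
Sat(E[crit U ¬crit]) = {0, 2, 4, 5, 7}
Sat(wait ∧ E[crit U ¬crit]) = {0, 5}
Sat(EX (wait ∧ E[crit U ¬crit])) = {s : some successor in {0, 5}} = {0, 2, 7}
Sat(¬halt → (EX (wait ∧ E[crit U ¬crit]))) = {0, 2, 3, 7}
EF (¬halt → (EX (wait ∧ E[crit U ¬crit]))): least fixpoint, start Z0 = {0, 2, 3, 7}, add states with some successor in Z. Z1 = {0, 2, 3, 4, 5, 7}; fixed.
Sat(EF (¬halt → (EX (wait ∧ E[crit U ¬crit])))) = {0, 2, 3, 4, 5, 7}
|Sat(EF (¬halt → (EX (wait ∧ E[crit U ¬crit]))))| = |{0, 2, 3, 4, 5, 7}| = 6.

6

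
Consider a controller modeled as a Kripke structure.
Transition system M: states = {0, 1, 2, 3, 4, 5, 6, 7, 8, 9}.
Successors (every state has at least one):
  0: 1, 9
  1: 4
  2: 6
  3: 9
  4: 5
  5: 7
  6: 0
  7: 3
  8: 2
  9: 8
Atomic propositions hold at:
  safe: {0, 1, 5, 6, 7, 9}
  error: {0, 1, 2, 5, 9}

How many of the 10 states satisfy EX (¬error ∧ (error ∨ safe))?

2

Sat(¬error) = {3, 4, 6, 7, 8}
Sat(error ∨ safe) = {0, 1, 2, 5, 6, 7, 9}
Sat(¬error ∧ (error ∨ safe)) = {6, 7}
Sat(EX (¬error ∧ (error ∨ safe))) = {s : some successor in {6, 7}} = {2, 5}
|Sat(EX (¬error ∧ (error ∨ safe)))| = |{2, 5}| = 2.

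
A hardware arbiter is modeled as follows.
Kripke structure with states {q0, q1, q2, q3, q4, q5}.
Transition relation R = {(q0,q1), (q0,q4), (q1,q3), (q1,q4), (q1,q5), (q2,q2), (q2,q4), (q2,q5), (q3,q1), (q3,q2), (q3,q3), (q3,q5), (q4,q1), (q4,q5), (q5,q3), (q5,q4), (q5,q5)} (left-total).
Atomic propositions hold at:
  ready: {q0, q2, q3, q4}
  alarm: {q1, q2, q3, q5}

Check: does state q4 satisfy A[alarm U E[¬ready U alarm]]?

Sat(¬ready) = {q1, q5}
E[¬ready U alarm]: least fixpoint, start Z0 = Sat(alarm) = {q1, q2, q3, q5}, add states in Sat(¬ready) with some successor in Z. Already a fixed point.
Sat(E[¬ready U alarm]) = {q1, q2, q3, q5}
A[alarm U E[¬ready U alarm]]: least fixpoint, start Z0 = Sat(E[¬ready U alarm]) = {q1, q2, q3, q5}, add states in Sat(alarm) with every successor in Z. Already a fixed point.
Sat(A[alarm U E[¬ready U alarm]]) = {q1, q2, q3, q5}
q4 ∉ Sat(A[alarm U E[¬ready U alarm]]) = {q1, q2, q3, q5}, so the formula does not hold at q4.

No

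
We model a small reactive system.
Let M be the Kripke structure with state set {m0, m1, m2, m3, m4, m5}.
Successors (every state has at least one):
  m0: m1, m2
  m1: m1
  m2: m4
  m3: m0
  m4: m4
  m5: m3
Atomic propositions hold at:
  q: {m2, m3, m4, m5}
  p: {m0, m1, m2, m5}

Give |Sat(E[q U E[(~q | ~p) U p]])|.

5

Sat(~q) = {m0, m1}
Sat(~p) = {m3, m4}
Sat(~q | ~p) = {m0, m1, m3, m4}
E[(~q | ~p) U p]: least fixpoint, start Z0 = Sat(p) = {m0, m1, m2, m5}, add states in Sat(~q | ~p) with some successor in Z. Z1 = {m0, m1, m2, m3, m5}; fixed.
Sat(E[(~q | ~p) U p]) = {m0, m1, m2, m3, m5}
E[q U E[(~q | ~p) U p]]: least fixpoint, start Z0 = Sat(E[(~q | ~p) U p]) = {m0, m1, m2, m3, m5}, add states in Sat(q) with some successor in Z. Already a fixed point.
Sat(E[q U E[(~q | ~p) U p]]) = {m0, m1, m2, m3, m5}
|Sat(E[q U E[(~q | ~p) U p]])| = |{m0, m1, m2, m3, m5}| = 5.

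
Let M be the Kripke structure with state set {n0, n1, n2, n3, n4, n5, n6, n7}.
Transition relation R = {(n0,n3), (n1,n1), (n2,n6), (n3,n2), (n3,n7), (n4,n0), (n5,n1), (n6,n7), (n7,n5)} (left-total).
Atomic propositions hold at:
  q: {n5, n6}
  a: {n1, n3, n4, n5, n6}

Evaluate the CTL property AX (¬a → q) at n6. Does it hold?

Sat(¬a) = {n0, n2, n7}
Sat(¬a → q) = {n1, n3, n4, n5, n6}
Sat(AX (¬a → q)) = {s : every successor in {n1, n3, n4, n5, n6}} = {n0, n1, n2, n5, n7}
n6 ∉ Sat(AX (¬a → q)) = {n0, n1, n2, n5, n7}, so the formula does not hold at n6.

No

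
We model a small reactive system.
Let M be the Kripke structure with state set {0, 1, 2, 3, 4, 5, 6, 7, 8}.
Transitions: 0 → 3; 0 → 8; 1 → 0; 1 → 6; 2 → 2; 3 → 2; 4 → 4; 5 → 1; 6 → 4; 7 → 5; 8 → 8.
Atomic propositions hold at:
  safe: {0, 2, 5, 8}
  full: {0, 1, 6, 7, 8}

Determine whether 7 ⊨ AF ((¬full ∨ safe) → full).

Sat(¬full) = {2, 3, 4, 5}
Sat(¬full ∨ safe) = {0, 2, 3, 4, 5, 8}
Sat((¬full ∨ safe) → full) = {0, 1, 6, 7, 8}
AF ((¬full ∨ safe) → full): least fixpoint, start Z0 = {0, 1, 6, 7, 8}, add states with every successor in Z. Z1 = {0, 1, 5, 6, 7, 8}; fixed.
Sat(AF ((¬full ∨ safe) → full)) = {0, 1, 5, 6, 7, 8}
7 ∈ Sat(AF ((¬full ∨ safe) → full)) = {0, 1, 5, 6, 7, 8}, so the formula holds at 7.

Yes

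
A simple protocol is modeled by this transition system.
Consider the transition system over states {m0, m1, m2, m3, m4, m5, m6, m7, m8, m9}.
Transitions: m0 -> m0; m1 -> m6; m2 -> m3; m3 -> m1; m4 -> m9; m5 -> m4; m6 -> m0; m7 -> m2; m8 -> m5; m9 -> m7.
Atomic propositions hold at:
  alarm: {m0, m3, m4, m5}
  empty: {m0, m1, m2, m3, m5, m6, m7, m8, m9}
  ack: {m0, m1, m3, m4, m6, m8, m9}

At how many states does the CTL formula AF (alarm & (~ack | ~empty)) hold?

Sat(~ack) = {m2, m5, m7}
Sat(~empty) = {m4}
Sat(~ack | ~empty) = {m2, m4, m5, m7}
Sat(alarm & (~ack | ~empty)) = {m4, m5}
AF (alarm & (~ack | ~empty)): least fixpoint, start Z0 = {m4, m5}, add states with every successor in Z. Z1 = {m4, m5, m8}; fixed.
Sat(AF (alarm & (~ack | ~empty))) = {m4, m5, m8}
|Sat(AF (alarm & (~ack | ~empty)))| = |{m4, m5, m8}| = 3.

3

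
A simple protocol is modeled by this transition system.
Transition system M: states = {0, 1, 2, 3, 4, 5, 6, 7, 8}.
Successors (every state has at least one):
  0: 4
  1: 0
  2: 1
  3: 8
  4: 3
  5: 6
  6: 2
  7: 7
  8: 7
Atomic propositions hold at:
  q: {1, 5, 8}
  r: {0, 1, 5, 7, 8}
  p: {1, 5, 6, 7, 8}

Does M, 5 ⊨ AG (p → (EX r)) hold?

Sat(EX r) = {s : some successor in {0, 1, 5, 7, 8}} = {1, 2, 3, 7, 8}
Sat(p → (EX r)) = {0, 1, 2, 3, 4, 7, 8}
AG (p → (EX r)): greatest fixpoint, start Z0 = {0, 1, 2, 3, 4, 7, 8}, keep only states in Sat with every successor in Z. Already a fixed point.
Sat(AG (p → (EX r))) = {0, 1, 2, 3, 4, 7, 8}
5 ∉ Sat(AG (p → (EX r))) = {0, 1, 2, 3, 4, 7, 8}, so the formula does not hold at 5.

No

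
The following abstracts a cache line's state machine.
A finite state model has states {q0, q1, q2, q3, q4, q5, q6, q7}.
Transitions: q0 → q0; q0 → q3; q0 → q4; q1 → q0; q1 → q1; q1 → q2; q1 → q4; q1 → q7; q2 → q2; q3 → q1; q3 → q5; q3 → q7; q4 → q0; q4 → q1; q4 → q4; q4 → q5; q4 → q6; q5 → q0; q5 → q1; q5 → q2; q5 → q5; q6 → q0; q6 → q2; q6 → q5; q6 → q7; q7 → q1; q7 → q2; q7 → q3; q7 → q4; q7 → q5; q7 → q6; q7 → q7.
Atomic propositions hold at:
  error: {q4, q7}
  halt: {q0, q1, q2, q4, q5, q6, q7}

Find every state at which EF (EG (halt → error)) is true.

{q0, q1, q3, q4, q5, q6, q7}

Sat(halt → error) = {q3, q4, q7}
EG (halt → error): greatest fixpoint, start Z0 = {q3, q4, q7}, keep only states in Sat with some successor in Z. Already a fixed point.
Sat(EG (halt → error)) = {q3, q4, q7}
EF (EG (halt → error)): least fixpoint, start Z0 = {q3, q4, q7}, add states with some successor in Z. Z1 = {q0, q1, q3, q4, q6, q7}; Z2 = {q0, q1, q3, q4, q5, q6, q7}; fixed.
Sat(EF (EG (halt → error))) = {q0, q1, q3, q4, q5, q6, q7}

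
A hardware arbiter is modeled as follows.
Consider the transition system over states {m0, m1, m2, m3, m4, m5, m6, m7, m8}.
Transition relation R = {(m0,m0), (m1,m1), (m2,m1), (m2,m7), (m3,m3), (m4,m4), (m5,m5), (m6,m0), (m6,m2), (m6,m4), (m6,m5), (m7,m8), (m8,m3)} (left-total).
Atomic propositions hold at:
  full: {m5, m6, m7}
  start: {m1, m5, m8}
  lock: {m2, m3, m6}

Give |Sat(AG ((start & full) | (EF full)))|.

Sat(start & full) = {m5}
EF full: least fixpoint, start Z0 = {m5, m6, m7}, add states with some successor in Z. Z1 = {m2, m5, m6, m7}; fixed.
Sat(EF full) = {m2, m5, m6, m7}
Sat((start & full) | (EF full)) = {m2, m5, m6, m7}
AG ((start & full) | (EF full)): greatest fixpoint, start Z0 = {m2, m5, m6, m7}, keep only states in Sat with every successor in Z. Z1 = {m5}; fixed.
Sat(AG ((start & full) | (EF full))) = {m5}
|Sat(AG ((start & full) | (EF full)))| = |{m5}| = 1.

1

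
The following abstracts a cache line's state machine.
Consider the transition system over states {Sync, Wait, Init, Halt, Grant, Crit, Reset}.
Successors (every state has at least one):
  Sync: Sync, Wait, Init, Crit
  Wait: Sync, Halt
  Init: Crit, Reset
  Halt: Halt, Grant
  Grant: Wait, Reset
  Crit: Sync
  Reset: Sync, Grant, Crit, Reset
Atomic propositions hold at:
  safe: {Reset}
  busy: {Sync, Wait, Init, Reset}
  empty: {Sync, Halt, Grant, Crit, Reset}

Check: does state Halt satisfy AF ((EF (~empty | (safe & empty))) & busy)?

No

Sat(~empty) = {Wait, Init}
Sat(safe & empty) = {Reset}
Sat(~empty | (safe & empty)) = {Wait, Init, Reset}
EF (~empty | (safe & empty)): least fixpoint, start Z0 = {Wait, Init, Reset}, add states with some successor in Z. Z1 = {Sync, Wait, Init, Grant, Reset}; Z2 = {Sync, Wait, Init, Halt, Grant, Crit, Reset}; fixed.
Sat(EF (~empty | (safe & empty))) = {Sync, Wait, Init, Halt, Grant, Crit, Reset}
Sat((EF (~empty | (safe & empty))) & busy) = {Sync, Wait, Init, Reset}
AF ((EF (~empty | (safe & empty))) & busy): least fixpoint, start Z0 = {Sync, Wait, Init, Reset}, add states with every successor in Z. Z1 = {Sync, Wait, Init, Grant, Crit, Reset}; fixed.
Sat(AF ((EF (~empty | (safe & empty))) & busy)) = {Sync, Wait, Init, Grant, Crit, Reset}
Halt ∉ Sat(AF ((EF (~empty | (safe & empty))) & busy)) = {Sync, Wait, Init, Grant, Crit, Reset}, so the formula does not hold at Halt.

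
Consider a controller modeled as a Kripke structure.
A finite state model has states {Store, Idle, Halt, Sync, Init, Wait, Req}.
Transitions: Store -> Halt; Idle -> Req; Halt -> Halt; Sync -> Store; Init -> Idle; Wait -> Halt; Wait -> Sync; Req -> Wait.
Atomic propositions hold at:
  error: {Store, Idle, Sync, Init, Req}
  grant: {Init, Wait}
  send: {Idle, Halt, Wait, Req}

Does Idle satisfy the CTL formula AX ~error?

No

Sat(~error) = {Halt, Wait}
Sat(AX ~error) = {s : every successor in {Halt, Wait}} = {Store, Halt, Req}
Idle ∉ Sat(AX ~error) = {Store, Halt, Req}, so the formula does not hold at Idle.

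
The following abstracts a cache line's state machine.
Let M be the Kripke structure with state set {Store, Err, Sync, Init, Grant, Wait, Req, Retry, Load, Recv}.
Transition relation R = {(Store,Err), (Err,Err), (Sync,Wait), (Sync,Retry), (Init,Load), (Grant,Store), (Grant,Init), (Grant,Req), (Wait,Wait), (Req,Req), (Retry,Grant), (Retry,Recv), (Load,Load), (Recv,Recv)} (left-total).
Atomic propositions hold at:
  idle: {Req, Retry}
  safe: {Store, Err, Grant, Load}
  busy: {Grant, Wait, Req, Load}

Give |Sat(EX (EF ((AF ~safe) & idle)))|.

Sat(~safe) = {Sync, Init, Wait, Req, Retry, Recv}
AF ~safe: least fixpoint, start Z0 = {Sync, Init, Wait, Req, Retry, Recv}, add states with every successor in Z. Already a fixed point.
Sat(AF ~safe) = {Sync, Init, Wait, Req, Retry, Recv}
Sat((AF ~safe) & idle) = {Req, Retry}
EF ((AF ~safe) & idle): least fixpoint, start Z0 = {Req, Retry}, add states with some successor in Z. Z1 = {Sync, Grant, Req, Retry}; fixed.
Sat(EF ((AF ~safe) & idle)) = {Sync, Grant, Req, Retry}
Sat(EX (EF ((AF ~safe) & idle))) = {s : some successor in {Sync, Grant, Req, Retry}} = {Sync, Grant, Req, Retry}
|Sat(EX (EF ((AF ~safe) & idle)))| = |{Sync, Grant, Req, Retry}| = 4.

4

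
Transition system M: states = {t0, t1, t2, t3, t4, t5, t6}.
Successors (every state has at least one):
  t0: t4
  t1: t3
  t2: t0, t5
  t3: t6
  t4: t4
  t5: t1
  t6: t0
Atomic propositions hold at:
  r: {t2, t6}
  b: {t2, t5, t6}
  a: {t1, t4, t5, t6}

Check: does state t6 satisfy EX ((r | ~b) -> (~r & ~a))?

Yes

Sat(~b) = {t0, t1, t3, t4}
Sat(r | ~b) = {t0, t1, t2, t3, t4, t6}
Sat(~r) = {t0, t1, t3, t4, t5}
Sat(~a) = {t0, t2, t3}
Sat(~r & ~a) = {t0, t3}
Sat((r | ~b) -> (~r & ~a)) = {t0, t3, t5}
Sat(EX ((r | ~b) -> (~r & ~a))) = {s : some successor in {t0, t3, t5}} = {t1, t2, t6}
t6 ∈ Sat(EX ((r | ~b) -> (~r & ~a))) = {t1, t2, t6}, so the formula holds at t6.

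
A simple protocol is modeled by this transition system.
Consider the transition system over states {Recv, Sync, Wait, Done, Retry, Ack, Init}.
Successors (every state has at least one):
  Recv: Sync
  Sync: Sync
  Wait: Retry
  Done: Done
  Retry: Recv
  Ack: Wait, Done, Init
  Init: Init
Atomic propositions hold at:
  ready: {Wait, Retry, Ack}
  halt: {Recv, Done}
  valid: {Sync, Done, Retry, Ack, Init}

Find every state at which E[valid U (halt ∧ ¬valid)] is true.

{Recv, Retry}

Sat(¬valid) = {Recv, Wait}
Sat(halt ∧ ¬valid) = {Recv}
E[valid U (halt ∧ ¬valid)]: least fixpoint, start Z0 = Sat((halt ∧ ¬valid)) = {Recv}, add states in Sat(valid) with some successor in Z. Z1 = {Recv, Retry}; fixed.
Sat(E[valid U (halt ∧ ¬valid)]) = {Recv, Retry}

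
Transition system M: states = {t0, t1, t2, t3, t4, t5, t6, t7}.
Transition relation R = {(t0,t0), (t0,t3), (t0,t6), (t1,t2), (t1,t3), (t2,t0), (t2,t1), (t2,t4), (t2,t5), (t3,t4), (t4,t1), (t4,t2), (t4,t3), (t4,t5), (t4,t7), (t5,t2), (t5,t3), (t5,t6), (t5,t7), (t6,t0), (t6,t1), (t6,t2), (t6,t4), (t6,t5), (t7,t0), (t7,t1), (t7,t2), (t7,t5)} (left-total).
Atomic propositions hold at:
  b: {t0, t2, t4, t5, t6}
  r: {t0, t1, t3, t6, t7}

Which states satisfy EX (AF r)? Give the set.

AF r: least fixpoint, start Z0 = {t0, t1, t3, t6, t7}, add states with every successor in Z. Already a fixed point.
Sat(AF r) = {t0, t1, t3, t6, t7}
Sat(EX (AF r)) = {s : some successor in {t0, t1, t3, t6, t7}} = {t0, t1, t2, t4, t5, t6, t7}

{t0, t1, t2, t4, t5, t6, t7}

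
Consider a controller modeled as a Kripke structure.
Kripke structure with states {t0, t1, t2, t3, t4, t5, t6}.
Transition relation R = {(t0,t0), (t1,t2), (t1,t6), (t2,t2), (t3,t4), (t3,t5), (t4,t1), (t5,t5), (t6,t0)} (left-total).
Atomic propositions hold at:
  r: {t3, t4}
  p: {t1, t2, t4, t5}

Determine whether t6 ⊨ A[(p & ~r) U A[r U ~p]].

Yes

Sat(~r) = {t0, t1, t2, t5, t6}
Sat(p & ~r) = {t1, t2, t5}
Sat(~p) = {t0, t3, t6}
A[r U ~p]: least fixpoint, start Z0 = Sat(~p) = {t0, t3, t6}, add states in Sat(r) with every successor in Z. Already a fixed point.
Sat(A[r U ~p]) = {t0, t3, t6}
A[(p & ~r) U A[r U ~p]]: least fixpoint, start Z0 = Sat(A[r U ~p]) = {t0, t3, t6}, add states in Sat(p & ~r) with every successor in Z. Already a fixed point.
Sat(A[(p & ~r) U A[r U ~p]]) = {t0, t3, t6}
t6 ∈ Sat(A[(p & ~r) U A[r U ~p]]) = {t0, t3, t6}, so the formula holds at t6.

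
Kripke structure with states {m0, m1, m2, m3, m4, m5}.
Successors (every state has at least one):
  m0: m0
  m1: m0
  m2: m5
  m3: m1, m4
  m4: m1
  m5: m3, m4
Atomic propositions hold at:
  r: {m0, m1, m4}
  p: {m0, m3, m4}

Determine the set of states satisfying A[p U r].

{m0, m1, m3, m4}

A[p U r]: least fixpoint, start Z0 = Sat(r) = {m0, m1, m4}, add states in Sat(p) with every successor in Z. Z1 = {m0, m1, m3, m4}; fixed.
Sat(A[p U r]) = {m0, m1, m3, m4}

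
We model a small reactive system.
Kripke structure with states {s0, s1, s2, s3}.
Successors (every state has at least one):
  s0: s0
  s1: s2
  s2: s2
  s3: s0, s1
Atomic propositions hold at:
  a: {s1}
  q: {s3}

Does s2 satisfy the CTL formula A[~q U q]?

No

Sat(~q) = {s0, s1, s2}
A[~q U q]: least fixpoint, start Z0 = Sat(q) = {s3}, add states in Sat(~q) with every successor in Z. Already a fixed point.
Sat(A[~q U q]) = {s3}
s2 ∉ Sat(A[~q U q]) = {s3}, so the formula does not hold at s2.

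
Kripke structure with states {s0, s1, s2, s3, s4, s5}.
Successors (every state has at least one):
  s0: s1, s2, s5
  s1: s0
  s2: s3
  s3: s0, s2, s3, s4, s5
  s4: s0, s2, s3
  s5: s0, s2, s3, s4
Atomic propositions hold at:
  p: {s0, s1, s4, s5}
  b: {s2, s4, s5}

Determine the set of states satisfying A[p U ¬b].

{s0, s1, s3}

Sat(¬b) = {s0, s1, s3}
A[p U ¬b]: least fixpoint, start Z0 = Sat(¬b) = {s0, s1, s3}, add states in Sat(p) with every successor in Z. Already a fixed point.
Sat(A[p U ¬b]) = {s0, s1, s3}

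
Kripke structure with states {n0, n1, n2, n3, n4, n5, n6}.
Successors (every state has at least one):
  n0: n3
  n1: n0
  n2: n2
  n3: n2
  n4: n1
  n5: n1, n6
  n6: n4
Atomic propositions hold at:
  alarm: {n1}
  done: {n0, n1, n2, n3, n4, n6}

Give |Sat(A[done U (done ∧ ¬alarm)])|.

6

Sat(¬alarm) = {n0, n2, n3, n4, n5, n6}
Sat(done ∧ ¬alarm) = {n0, n2, n3, n4, n6}
A[done U (done ∧ ¬alarm)]: least fixpoint, start Z0 = Sat((done ∧ ¬alarm)) = {n0, n2, n3, n4, n6}, add states in Sat(done) with every successor in Z. Z1 = {n0, n1, n2, n3, n4, n6}; fixed.
Sat(A[done U (done ∧ ¬alarm)]) = {n0, n1, n2, n3, n4, n6}
|Sat(A[done U (done ∧ ¬alarm)])| = |{n0, n1, n2, n3, n4, n6}| = 6.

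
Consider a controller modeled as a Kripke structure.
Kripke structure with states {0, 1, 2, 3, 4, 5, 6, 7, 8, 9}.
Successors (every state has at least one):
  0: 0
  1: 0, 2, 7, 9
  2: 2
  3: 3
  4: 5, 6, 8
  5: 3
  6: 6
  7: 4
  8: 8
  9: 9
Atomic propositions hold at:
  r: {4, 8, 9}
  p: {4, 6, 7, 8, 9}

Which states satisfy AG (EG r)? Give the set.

{8, 9}

EG r: greatest fixpoint, start Z0 = {4, 8, 9}, keep only states in Sat with some successor in Z. Already a fixed point.
Sat(EG r) = {4, 8, 9}
AG (EG r): greatest fixpoint, start Z0 = {4, 8, 9}, keep only states in Sat with every successor in Z. Z1 = {8, 9}; fixed.
Sat(AG (EG r)) = {8, 9}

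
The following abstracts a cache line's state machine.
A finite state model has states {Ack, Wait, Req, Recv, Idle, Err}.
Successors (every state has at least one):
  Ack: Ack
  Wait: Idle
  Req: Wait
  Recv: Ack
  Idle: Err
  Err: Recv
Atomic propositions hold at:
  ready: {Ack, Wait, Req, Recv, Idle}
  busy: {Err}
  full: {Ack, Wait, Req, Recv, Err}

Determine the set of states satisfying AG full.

{Ack, Recv, Err}

AG full: greatest fixpoint, start Z0 = {Ack, Wait, Req, Recv, Err}, keep only states in Sat with every successor in Z. Z1 = {Ack, Req, Recv, Err}; Z2 = {Ack, Recv, Err}; fixed.
Sat(AG full) = {Ack, Recv, Err}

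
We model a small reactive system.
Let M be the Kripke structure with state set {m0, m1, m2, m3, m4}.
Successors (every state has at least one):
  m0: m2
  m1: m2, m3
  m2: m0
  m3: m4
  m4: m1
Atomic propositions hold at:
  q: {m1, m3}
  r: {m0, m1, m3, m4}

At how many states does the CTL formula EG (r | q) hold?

3

Sat(r | q) = {m0, m1, m3, m4}
EG (r | q): greatest fixpoint, start Z0 = {m0, m1, m3, m4}, keep only states in Sat with some successor in Z. Z1 = {m1, m3, m4}; fixed.
Sat(EG (r | q)) = {m1, m3, m4}
|Sat(EG (r | q))| = |{m1, m3, m4}| = 3.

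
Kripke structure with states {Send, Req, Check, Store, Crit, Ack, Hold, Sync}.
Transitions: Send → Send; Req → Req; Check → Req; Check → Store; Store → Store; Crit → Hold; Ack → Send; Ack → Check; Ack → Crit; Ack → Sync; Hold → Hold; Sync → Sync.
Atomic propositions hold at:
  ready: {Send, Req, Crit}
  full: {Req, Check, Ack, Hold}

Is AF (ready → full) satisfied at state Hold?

Sat(ready → full) = {Req, Check, Store, Ack, Hold, Sync}
AF (ready → full): least fixpoint, start Z0 = {Req, Check, Store, Ack, Hold, Sync}, add states with every successor in Z. Z1 = {Req, Check, Store, Crit, Ack, Hold, Sync}; fixed.
Sat(AF (ready → full)) = {Req, Check, Store, Crit, Ack, Hold, Sync}
Hold ∈ Sat(AF (ready → full)) = {Req, Check, Store, Crit, Ack, Hold, Sync}, so the formula holds at Hold.

Yes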